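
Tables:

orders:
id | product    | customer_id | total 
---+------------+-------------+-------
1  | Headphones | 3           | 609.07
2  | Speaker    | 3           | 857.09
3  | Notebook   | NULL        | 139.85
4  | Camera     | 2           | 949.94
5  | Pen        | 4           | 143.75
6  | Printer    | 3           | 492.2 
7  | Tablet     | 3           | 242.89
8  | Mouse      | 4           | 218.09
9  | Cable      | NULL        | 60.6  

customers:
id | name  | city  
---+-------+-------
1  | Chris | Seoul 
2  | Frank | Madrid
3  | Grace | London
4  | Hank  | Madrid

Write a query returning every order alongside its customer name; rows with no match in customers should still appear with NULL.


LEFT JOIN keeps every row from orders (the left table); where customer_id has no match in customers, the customer columns become NULL. Walk through each order:
  - order 1 (Headphones): customer_id=3 -> matches Grace
  - order 2 (Speaker): customer_id=3 -> matches Grace
  - order 3 (Notebook): customer_id=NULL, no match -> kept with NULL
  - order 4 (Camera): customer_id=2 -> matches Frank
  - order 5 (Pen): customer_id=4 -> matches Hank
  - order 6 (Printer): customer_id=3 -> matches Grace
  - order 7 (Tablet): customer_id=3 -> matches Grace
  - order 8 (Mouse): customer_id=4 -> matches Hank
  - order 9 (Cable): customer_id=NULL, no match -> kept with NULL
All 9 rows appear; 2 have NULL customer.

SQL:
SELECT a.product, b.name AS customer
FROM orders a
LEFT JOIN customers b ON a.customer_id = b.id

Result:
product    | customer
-----------+---------
Headphones | Grace   
Speaker    | Grace   
Notebook   | NULL    
Camera     | Frank   
Pen        | Hank    
Printer    | Grace   
Tablet     | Grace   
Mouse      | Hank    
Cable      | NULL    


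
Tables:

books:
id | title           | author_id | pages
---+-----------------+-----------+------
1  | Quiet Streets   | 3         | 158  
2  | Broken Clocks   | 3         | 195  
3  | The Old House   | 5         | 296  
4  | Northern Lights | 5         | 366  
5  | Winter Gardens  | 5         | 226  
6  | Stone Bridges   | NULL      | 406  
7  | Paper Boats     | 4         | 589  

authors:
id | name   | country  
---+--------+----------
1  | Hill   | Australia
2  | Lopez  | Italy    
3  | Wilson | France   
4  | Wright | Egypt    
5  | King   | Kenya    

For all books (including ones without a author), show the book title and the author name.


LEFT JOIN keeps every row from books (the left table); where author_id has no match in authors, the author columns become NULL. Walk through each book:
  - book 1 (Quiet Streets): author_id=3 -> matches Wilson
  - book 2 (Broken Clocks): author_id=3 -> matches Wilson
  - book 3 (The Old House): author_id=5 -> matches King
  - book 4 (Northern Lights): author_id=5 -> matches King
  - book 5 (Winter Gardens): author_id=5 -> matches King
  - book 6 (Stone Bridges): author_id=NULL, no match -> kept with NULL
  - book 7 (Paper Boats): author_id=4 -> matches Wright
All 7 rows appear; 1 has NULL author.

SQL:
SELECT a.title, b.name AS author
FROM books a
LEFT JOIN authors b ON a.author_id = b.id

Result:
title           | author
----------------+-------
Quiet Streets   | Wilson
Broken Clocks   | Wilson
The Old House   | King  
Northern Lights | King  
Winter Gardens  | King  
Stone Bridges   | NULL  
Paper Boats     | Wright


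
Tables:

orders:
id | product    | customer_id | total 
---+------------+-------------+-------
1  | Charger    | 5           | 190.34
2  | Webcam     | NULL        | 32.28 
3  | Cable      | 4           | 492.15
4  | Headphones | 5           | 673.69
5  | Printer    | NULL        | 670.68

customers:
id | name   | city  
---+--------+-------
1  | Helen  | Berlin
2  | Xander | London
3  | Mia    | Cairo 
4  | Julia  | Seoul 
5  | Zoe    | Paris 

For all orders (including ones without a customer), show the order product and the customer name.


LEFT JOIN keeps every row from orders (the left table); where customer_id has no match in customers, the customer columns become NULL. Walk through each order:
  - order 1 (Charger): customer_id=5 -> matches Zoe
  - order 2 (Webcam): customer_id=NULL, no match -> kept with NULL
  - order 3 (Cable): customer_id=4 -> matches Julia
  - order 4 (Headphones): customer_id=5 -> matches Zoe
  - order 5 (Printer): customer_id=NULL, no match -> kept with NULL
All 5 rows appear; 2 have NULL customer.

SQL:
SELECT a.product, b.name AS customer
FROM orders a
LEFT JOIN customers b ON a.customer_id = b.id

Result:
product    | customer
-----------+---------
Charger    | Zoe     
Webcam     | NULL    
Cable      | Julia   
Headphones | Zoe     
Printer    | NULL    


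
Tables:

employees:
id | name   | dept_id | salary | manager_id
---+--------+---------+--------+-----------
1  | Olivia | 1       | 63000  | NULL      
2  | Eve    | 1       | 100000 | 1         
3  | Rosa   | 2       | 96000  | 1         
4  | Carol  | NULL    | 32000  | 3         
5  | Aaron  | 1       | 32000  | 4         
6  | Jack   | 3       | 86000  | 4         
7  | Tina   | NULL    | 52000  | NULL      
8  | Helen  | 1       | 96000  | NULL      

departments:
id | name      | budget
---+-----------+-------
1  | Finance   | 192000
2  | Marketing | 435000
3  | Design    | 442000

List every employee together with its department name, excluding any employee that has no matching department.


INNER JOIN keeps only employees rows whose dept_id matches an id in departments. Walk through each employee:
  - employee 1 (Olivia): dept_id=1 -> matches Finance
  - employee 2 (Eve): dept_id=1 -> matches Finance
  - employee 3 (Rosa): dept_id=2 -> matches Marketing
  - employee 4 (Carol): dept_id=NULL, no match -> dropped
  - employee 5 (Aaron): dept_id=1 -> matches Finance
  - employee 6 (Jack): dept_id=3 -> matches Design
  - employee 7 (Tina): dept_id=NULL, no match -> dropped
  - employee 8 (Helen): dept_id=1 -> matches Finance
So 2 of 8 rows are dropped.

SQL:
SELECT a.name, b.name AS department
FROM employees a
INNER JOIN departments b ON a.dept_id = b.id

Result:
name   | department
-------+-----------
Olivia | Finance   
Eve    | Finance   
Rosa   | Marketing 
Aaron  | Finance   
Jack   | Design    
Helen  | Finance   


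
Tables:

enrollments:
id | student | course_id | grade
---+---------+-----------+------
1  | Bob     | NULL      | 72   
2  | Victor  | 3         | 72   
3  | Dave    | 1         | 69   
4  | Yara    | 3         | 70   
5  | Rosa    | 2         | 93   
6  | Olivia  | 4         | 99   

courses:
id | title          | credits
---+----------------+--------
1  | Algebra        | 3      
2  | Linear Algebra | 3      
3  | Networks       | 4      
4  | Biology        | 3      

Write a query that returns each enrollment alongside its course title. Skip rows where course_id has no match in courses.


INNER JOIN keeps only enrollments rows whose course_id matches an id in courses. Walk through each enrollment:
  - enrollment 1 (Bob): course_id=NULL, no match -> dropped
  - enrollment 2 (Victor): course_id=3 -> matches Networks
  - enrollment 3 (Dave): course_id=1 -> matches Algebra
  - enrollment 4 (Yara): course_id=3 -> matches Networks
  - enrollment 5 (Rosa): course_id=2 -> matches Linear Algebra
  - enrollment 6 (Olivia): course_id=4 -> matches Biology
So 1 of 6 rows is dropped.

SQL:
SELECT a.student, b.title AS course
FROM enrollments a
INNER JOIN courses b ON a.course_id = b.id

Result:
student | course        
--------+---------------
Victor  | Networks      
Dave    | Algebra       
Yara    | Networks      
Rosa    | Linear Algebra
Olivia  | Biology       


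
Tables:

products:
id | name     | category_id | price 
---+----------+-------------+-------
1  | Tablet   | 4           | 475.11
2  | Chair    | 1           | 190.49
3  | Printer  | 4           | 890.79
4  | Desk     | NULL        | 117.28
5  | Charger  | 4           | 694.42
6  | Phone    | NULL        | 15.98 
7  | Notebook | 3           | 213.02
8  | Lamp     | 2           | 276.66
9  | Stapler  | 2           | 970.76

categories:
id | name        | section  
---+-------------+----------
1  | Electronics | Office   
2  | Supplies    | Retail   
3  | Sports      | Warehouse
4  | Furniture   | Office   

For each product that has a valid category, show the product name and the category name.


INNER JOIN keeps only products rows whose category_id matches an id in categories. Walk through each product:
  - product 1 (Tablet): category_id=4 -> matches Furniture
  - product 2 (Chair): category_id=1 -> matches Electronics
  - product 3 (Printer): category_id=4 -> matches Furniture
  - product 4 (Desk): category_id=NULL, no match -> dropped
  - product 5 (Charger): category_id=4 -> matches Furniture
  - product 6 (Phone): category_id=NULL, no match -> dropped
  - product 7 (Notebook): category_id=3 -> matches Sports
  - product 8 (Lamp): category_id=2 -> matches Supplies
  - product 9 (Stapler): category_id=2 -> matches Supplies
So 2 of 9 rows are dropped.

SQL:
SELECT a.name, b.name AS category
FROM products a
INNER JOIN categories b ON a.category_id = b.id

Result:
name     | category   
---------+------------
Tablet   | Furniture  
Chair    | Electronics
Printer  | Furniture  
Charger  | Furniture  
Notebook | Sports     
Lamp     | Supplies   
Stapler  | Supplies   


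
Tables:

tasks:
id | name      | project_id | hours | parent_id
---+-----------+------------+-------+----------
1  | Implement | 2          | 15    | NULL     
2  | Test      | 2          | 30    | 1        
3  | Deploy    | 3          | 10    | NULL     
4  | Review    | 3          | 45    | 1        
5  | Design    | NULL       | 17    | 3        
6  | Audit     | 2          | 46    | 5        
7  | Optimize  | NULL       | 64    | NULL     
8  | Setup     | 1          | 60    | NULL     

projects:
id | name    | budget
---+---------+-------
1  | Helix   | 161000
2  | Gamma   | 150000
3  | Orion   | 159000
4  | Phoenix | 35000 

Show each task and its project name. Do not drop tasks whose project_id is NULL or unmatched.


LEFT JOIN keeps every row from tasks (the left table); where project_id has no match in projects, the project columns become NULL. Walk through each task:
  - task 1 (Implement): project_id=2 -> matches Gamma
  - task 2 (Test): project_id=2 -> matches Gamma
  - task 3 (Deploy): project_id=3 -> matches Orion
  - task 4 (Review): project_id=3 -> matches Orion
  - task 5 (Design): project_id=NULL, no match -> kept with NULL
  - task 6 (Audit): project_id=2 -> matches Gamma
  - task 7 (Optimize): project_id=NULL, no match -> kept with NULL
  - task 8 (Setup): project_id=1 -> matches Helix
All 8 rows appear; 2 have NULL project.

SQL:
SELECT a.name, b.name AS project
FROM tasks a
LEFT JOIN projects b ON a.project_id = b.id

Result:
name      | project
----------+--------
Implement | Gamma  
Test      | Gamma  
Deploy    | Orion  
Review    | Orion  
Design    | NULL   
Audit     | Gamma  
Optimize  | NULL   
Setup     | Helix  


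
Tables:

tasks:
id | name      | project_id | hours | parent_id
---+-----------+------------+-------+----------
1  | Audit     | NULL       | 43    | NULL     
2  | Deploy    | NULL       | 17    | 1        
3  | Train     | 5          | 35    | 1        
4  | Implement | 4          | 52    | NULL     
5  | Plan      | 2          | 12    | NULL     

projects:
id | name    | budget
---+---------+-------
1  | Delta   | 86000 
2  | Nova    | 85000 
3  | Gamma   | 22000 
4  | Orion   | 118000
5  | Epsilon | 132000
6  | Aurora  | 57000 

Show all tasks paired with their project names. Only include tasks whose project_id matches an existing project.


INNER JOIN keeps only tasks rows whose project_id matches an id in projects. Walk through each task:
  - task 1 (Audit): project_id=NULL, no match -> dropped
  - task 2 (Deploy): project_id=NULL, no match -> dropped
  - task 3 (Train): project_id=5 -> matches Epsilon
  - task 4 (Implement): project_id=4 -> matches Orion
  - task 5 (Plan): project_id=2 -> matches Nova
So 2 of 5 rows are dropped.

SQL:
SELECT a.name, b.name AS project
FROM tasks a
INNER JOIN projects b ON a.project_id = b.id

Result:
name      | project
----------+--------
Train     | Epsilon
Implement | Orion  
Plan      | Nova   


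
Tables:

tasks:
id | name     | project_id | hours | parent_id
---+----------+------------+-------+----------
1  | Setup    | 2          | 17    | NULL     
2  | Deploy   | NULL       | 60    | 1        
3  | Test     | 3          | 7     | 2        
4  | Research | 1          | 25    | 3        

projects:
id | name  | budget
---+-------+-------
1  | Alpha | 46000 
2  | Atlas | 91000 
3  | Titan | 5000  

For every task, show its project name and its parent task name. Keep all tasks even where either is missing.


Two LEFT JOINs from the same base table tasks: one to projects via project_id, one to tasks itself via parent_id. Both are LEFT so every task is preserved.
Match against projects:
  - task 1 (Setup): project_id=2 -> matches Atlas
  - task 2 (Deploy): project_id=NULL, no match -> kept with NULL
  - task 3 (Test): project_id=3 -> matches Titan
  - task 4 (Research): project_id=1 -> matches Alpha
Match against tasks (self):
  - task 1 (Setup): parent_id=NULL -> NULL
  - task 2 (Deploy): parent_id=1 -> Setup
  - task 3 (Test): parent_id=2 -> Deploy
  - task 4 (Research): parent_id=3 -> Test

SQL:
SELECT a.name, b.name AS project, c.name AS parent
FROM tasks a
LEFT JOIN projects b ON a.project_id = b.id
LEFT JOIN tasks c ON a.parent_id = c.id

Result:
name     | project | parent
---------+---------+-------
Setup    | Atlas   | NULL  
Deploy   | NULL    | Setup 
Test     | Titan   | Deploy
Research | Alpha   | Test  


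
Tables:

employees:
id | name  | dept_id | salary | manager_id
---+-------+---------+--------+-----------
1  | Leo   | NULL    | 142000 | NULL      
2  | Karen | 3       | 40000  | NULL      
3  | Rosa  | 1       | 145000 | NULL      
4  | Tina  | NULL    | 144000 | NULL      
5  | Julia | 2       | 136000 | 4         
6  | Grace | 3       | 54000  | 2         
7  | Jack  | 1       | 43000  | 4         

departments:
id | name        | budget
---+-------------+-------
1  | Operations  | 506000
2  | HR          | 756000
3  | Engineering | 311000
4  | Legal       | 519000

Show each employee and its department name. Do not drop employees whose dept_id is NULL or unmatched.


LEFT JOIN keeps every row from employees (the left table); where dept_id has no match in departments, the department columns become NULL. Walk through each employee:
  - employee 1 (Leo): dept_id=NULL, no match -> kept with NULL
  - employee 2 (Karen): dept_id=3 -> matches Engineering
  - employee 3 (Rosa): dept_id=1 -> matches Operations
  - employee 4 (Tina): dept_id=NULL, no match -> kept with NULL
  - employee 5 (Julia): dept_id=2 -> matches HR
  - employee 6 (Grace): dept_id=3 -> matches Engineering
  - employee 7 (Jack): dept_id=1 -> matches Operations
All 7 rows appear; 2 have NULL department.

SQL:
SELECT a.name, b.name AS department
FROM employees a
LEFT JOIN departments b ON a.dept_id = b.id

Result:
name  | department 
------+------------
Leo   | NULL       
Karen | Engineering
Rosa  | Operations 
Tina  | NULL       
Julia | HR         
Grace | Engineering
Jack  | Operations 


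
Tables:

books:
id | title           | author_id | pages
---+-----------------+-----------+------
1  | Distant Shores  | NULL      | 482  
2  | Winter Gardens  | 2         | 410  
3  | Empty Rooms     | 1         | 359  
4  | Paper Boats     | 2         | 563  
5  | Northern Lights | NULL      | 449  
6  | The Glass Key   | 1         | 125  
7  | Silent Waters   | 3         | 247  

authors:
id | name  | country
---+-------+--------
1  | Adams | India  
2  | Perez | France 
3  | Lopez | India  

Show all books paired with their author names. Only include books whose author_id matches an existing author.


INNER JOIN keeps only books rows whose author_id matches an id in authors. Walk through each book:
  - book 1 (Distant Shores): author_id=NULL, no match -> dropped
  - book 2 (Winter Gardens): author_id=2 -> matches Perez
  - book 3 (Empty Rooms): author_id=1 -> matches Adams
  - book 4 (Paper Boats): author_id=2 -> matches Perez
  - book 5 (Northern Lights): author_id=NULL, no match -> dropped
  - book 6 (The Glass Key): author_id=1 -> matches Adams
  - book 7 (Silent Waters): author_id=3 -> matches Lopez
So 2 of 7 rows are dropped.

SQL:
SELECT a.title, b.name AS author
FROM books a
INNER JOIN authors b ON a.author_id = b.id

Result:
title          | author
---------------+-------
Winter Gardens | Perez 
Empty Rooms    | Adams 
Paper Boats    | Perez 
The Glass Key  | Adams 
Silent Waters  | Lopez 


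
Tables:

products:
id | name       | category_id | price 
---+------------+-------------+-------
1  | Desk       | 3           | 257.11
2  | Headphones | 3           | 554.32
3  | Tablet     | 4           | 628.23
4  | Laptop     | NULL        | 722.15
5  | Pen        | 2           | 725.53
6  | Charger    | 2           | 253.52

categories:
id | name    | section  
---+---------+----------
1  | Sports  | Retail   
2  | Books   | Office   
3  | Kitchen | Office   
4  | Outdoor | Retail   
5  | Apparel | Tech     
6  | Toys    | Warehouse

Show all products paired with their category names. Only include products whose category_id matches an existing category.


INNER JOIN keeps only products rows whose category_id matches an id in categories. Walk through each product:
  - product 1 (Desk): category_id=3 -> matches Kitchen
  - product 2 (Headphones): category_id=3 -> matches Kitchen
  - product 3 (Tablet): category_id=4 -> matches Outdoor
  - product 4 (Laptop): category_id=NULL, no match -> dropped
  - product 5 (Pen): category_id=2 -> matches Books
  - product 6 (Charger): category_id=2 -> matches Books
So 1 of 6 rows is dropped.

SQL:
SELECT a.name, b.name AS category
FROM products a
INNER JOIN categories b ON a.category_id = b.id

Result:
name       | category
-----------+---------
Desk       | Kitchen 
Headphones | Kitchen 
Tablet     | Outdoor 
Pen        | Books   
Charger    | Books   


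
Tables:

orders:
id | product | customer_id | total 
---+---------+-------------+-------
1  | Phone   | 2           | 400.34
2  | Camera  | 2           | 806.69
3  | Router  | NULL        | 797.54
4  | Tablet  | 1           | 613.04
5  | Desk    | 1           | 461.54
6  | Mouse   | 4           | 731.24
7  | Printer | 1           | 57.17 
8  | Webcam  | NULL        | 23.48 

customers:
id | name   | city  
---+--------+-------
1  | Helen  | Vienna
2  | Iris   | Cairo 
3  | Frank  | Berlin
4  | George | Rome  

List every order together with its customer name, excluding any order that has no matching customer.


INNER JOIN keeps only orders rows whose customer_id matches an id in customers. Walk through each order:
  - order 1 (Phone): customer_id=2 -> matches Iris
  - order 2 (Camera): customer_id=2 -> matches Iris
  - order 3 (Router): customer_id=NULL, no match -> dropped
  - order 4 (Tablet): customer_id=1 -> matches Helen
  - order 5 (Desk): customer_id=1 -> matches Helen
  - order 6 (Mouse): customer_id=4 -> matches George
  - order 7 (Printer): customer_id=1 -> matches Helen
  - order 8 (Webcam): customer_id=NULL, no match -> dropped
So 2 of 8 rows are dropped.

SQL:
SELECT a.product, b.name AS customer
FROM orders a
INNER JOIN customers b ON a.customer_id = b.id

Result:
product | customer
--------+---------
Phone   | Iris    
Camera  | Iris    
Tablet  | Helen   
Desk    | Helen   
Mouse   | George  
Printer | Helen   


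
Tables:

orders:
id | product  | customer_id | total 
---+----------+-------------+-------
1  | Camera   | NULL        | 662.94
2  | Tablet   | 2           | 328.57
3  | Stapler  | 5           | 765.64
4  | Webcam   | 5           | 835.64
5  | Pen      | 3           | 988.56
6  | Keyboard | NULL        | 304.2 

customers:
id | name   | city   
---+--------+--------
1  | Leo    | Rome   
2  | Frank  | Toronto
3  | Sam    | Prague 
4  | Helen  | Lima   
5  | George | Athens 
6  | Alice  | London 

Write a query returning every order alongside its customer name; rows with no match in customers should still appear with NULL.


LEFT JOIN keeps every row from orders (the left table); where customer_id has no match in customers, the customer columns become NULL. Walk through each order:
  - order 1 (Camera): customer_id=NULL, no match -> kept with NULL
  - order 2 (Tablet): customer_id=2 -> matches Frank
  - order 3 (Stapler): customer_id=5 -> matches George
  - order 4 (Webcam): customer_id=5 -> matches George
  - order 5 (Pen): customer_id=3 -> matches Sam
  - order 6 (Keyboard): customer_id=NULL, no match -> kept with NULL
All 6 rows appear; 2 have NULL customer.

SQL:
SELECT a.product, b.name AS customer
FROM orders a
LEFT JOIN customers b ON a.customer_id = b.id

Result:
product  | customer
---------+---------
Camera   | NULL    
Tablet   | Frank   
Stapler  | George  
Webcam   | George  
Pen      | Sam     
Keyboard | NULL    


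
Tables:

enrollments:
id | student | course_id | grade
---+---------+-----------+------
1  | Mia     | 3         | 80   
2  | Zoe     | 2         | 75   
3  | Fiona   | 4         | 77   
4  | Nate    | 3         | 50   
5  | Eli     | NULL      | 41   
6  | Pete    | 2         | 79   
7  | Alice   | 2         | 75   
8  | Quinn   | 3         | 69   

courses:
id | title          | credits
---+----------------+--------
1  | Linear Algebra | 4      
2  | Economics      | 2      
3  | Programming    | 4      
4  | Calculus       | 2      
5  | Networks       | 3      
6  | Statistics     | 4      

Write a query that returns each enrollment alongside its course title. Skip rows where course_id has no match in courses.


INNER JOIN keeps only enrollments rows whose course_id matches an id in courses. Walk through each enrollment:
  - enrollment 1 (Mia): course_id=3 -> matches Programming
  - enrollment 2 (Zoe): course_id=2 -> matches Economics
  - enrollment 3 (Fiona): course_id=4 -> matches Calculus
  - enrollment 4 (Nate): course_id=3 -> matches Programming
  - enrollment 5 (Eli): course_id=NULL, no match -> dropped
  - enrollment 6 (Pete): course_id=2 -> matches Economics
  - enrollment 7 (Alice): course_id=2 -> matches Economics
  - enrollment 8 (Quinn): course_id=3 -> matches Programming
So 1 of 8 rows is dropped.

SQL:
SELECT a.student, b.title AS course
FROM enrollments a
INNER JOIN courses b ON a.course_id = b.id

Result:
student | course     
--------+------------
Mia     | Programming
Zoe     | Economics  
Fiona   | Calculus   
Nate    | Programming
Pete    | Economics  
Alice   | Economics  
Quinn   | Programming


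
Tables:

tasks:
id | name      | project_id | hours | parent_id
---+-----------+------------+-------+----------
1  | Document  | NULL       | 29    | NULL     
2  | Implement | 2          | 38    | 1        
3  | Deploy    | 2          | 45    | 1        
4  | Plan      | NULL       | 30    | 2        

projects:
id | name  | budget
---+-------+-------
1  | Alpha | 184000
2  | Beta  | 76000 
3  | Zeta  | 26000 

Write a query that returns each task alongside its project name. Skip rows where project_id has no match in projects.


INNER JOIN keeps only tasks rows whose project_id matches an id in projects. Walk through each task:
  - task 1 (Document): project_id=NULL, no match -> dropped
  - task 2 (Implement): project_id=2 -> matches Beta
  - task 3 (Deploy): project_id=2 -> matches Beta
  - task 4 (Plan): project_id=NULL, no match -> dropped
So 2 of 4 rows are dropped.

SQL:
SELECT a.name, b.name AS project
FROM tasks a
INNER JOIN projects b ON a.project_id = b.id

Result:
name      | project
----------+--------
Implement | Beta   
Deploy    | Beta   


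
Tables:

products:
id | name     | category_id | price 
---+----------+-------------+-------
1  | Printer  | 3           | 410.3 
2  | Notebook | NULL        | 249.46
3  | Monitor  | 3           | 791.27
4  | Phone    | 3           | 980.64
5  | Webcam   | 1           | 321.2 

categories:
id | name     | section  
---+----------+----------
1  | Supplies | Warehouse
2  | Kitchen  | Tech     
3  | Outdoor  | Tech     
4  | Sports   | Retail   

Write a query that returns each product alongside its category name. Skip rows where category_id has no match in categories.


INNER JOIN keeps only products rows whose category_id matches an id in categories. Walk through each product:
  - product 1 (Printer): category_id=3 -> matches Outdoor
  - product 2 (Notebook): category_id=NULL, no match -> dropped
  - product 3 (Monitor): category_id=3 -> matches Outdoor
  - product 4 (Phone): category_id=3 -> matches Outdoor
  - product 5 (Webcam): category_id=1 -> matches Supplies
So 1 of 5 rows is dropped.

SQL:
SELECT a.name, b.name AS category
FROM products a
INNER JOIN categories b ON a.category_id = b.id

Result:
name    | category
--------+---------
Printer | Outdoor 
Monitor | Outdoor 
Phone   | Outdoor 
Webcam  | Supplies


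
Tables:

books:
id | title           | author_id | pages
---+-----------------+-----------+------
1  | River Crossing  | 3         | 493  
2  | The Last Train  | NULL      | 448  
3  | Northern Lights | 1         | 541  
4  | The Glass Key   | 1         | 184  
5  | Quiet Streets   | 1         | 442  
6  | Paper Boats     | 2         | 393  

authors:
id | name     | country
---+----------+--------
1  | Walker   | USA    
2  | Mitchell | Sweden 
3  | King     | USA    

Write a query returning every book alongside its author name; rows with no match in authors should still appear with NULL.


LEFT JOIN keeps every row from books (the left table); where author_id has no match in authors, the author columns become NULL. Walk through each book:
  - book 1 (River Crossing): author_id=3 -> matches King
  - book 2 (The Last Train): author_id=NULL, no match -> kept with NULL
  - book 3 (Northern Lights): author_id=1 -> matches Walker
  - book 4 (The Glass Key): author_id=1 -> matches Walker
  - book 5 (Quiet Streets): author_id=1 -> matches Walker
  - book 6 (Paper Boats): author_id=2 -> matches Mitchell
All 6 rows appear; 1 has NULL author.

SQL:
SELECT a.title, b.name AS author
FROM books a
LEFT JOIN authors b ON a.author_id = b.id

Result:
title           | author  
----------------+---------
River Crossing  | King    
The Last Train  | NULL    
Northern Lights | Walker  
The Glass Key   | Walker  
Quiet Streets   | Walker  
Paper Boats     | Mitchell


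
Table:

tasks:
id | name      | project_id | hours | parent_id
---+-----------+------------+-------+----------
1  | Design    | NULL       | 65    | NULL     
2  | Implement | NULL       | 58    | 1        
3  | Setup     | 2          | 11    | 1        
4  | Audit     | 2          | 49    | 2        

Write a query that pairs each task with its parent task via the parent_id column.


This is a self-join: tasks is joined to a second copy of itself, matching each row's parent_id to another row's id. Use LEFT JOIN so rows with parent_id=NULL are kept.
  - task 1 (Design): parent_id=NULL -> NULL
  - task 2 (Implement): parent_id=1 -> Design
  - task 3 (Setup): parent_id=1 -> Design
  - task 4 (Audit): parent_id=2 -> Implement

SQL:
SELECT a.name AS item, b.name AS parent
FROM tasks a
LEFT JOIN tasks b ON a.parent_id = b.id

Result:
item      | parent   
----------+----------
Design    | NULL     
Implement | Design   
Setup     | Design   
Audit     | Implement


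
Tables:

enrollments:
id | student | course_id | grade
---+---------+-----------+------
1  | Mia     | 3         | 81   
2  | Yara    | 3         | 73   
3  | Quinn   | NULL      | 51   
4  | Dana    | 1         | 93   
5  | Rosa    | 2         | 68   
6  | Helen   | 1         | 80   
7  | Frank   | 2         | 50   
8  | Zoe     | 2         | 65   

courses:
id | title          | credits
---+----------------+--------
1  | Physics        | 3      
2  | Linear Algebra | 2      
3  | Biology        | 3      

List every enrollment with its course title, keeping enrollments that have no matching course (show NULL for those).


LEFT JOIN keeps every row from enrollments (the left table); where course_id has no match in courses, the course columns become NULL. Walk through each enrollment:
  - enrollment 1 (Mia): course_id=3 -> matches Biology
  - enrollment 2 (Yara): course_id=3 -> matches Biology
  - enrollment 3 (Quinn): course_id=NULL, no match -> kept with NULL
  - enrollment 4 (Dana): course_id=1 -> matches Physics
  - enrollment 5 (Rosa): course_id=2 -> matches Linear Algebra
  - enrollment 6 (Helen): course_id=1 -> matches Physics
  - enrollment 7 (Frank): course_id=2 -> matches Linear Algebra
  - enrollment 8 (Zoe): course_id=2 -> matches Linear Algebra
All 8 rows appear; 1 has NULL course.

SQL:
SELECT a.student, b.title AS course
FROM enrollments a
LEFT JOIN courses b ON a.course_id = b.id

Result:
student | course        
--------+---------------
Mia     | Biology       
Yara    | Biology       
Quinn   | NULL          
Dana    | Physics       
Rosa    | Linear Algebra
Helen   | Physics       
Frank   | Linear Algebra
Zoe     | Linear Algebra


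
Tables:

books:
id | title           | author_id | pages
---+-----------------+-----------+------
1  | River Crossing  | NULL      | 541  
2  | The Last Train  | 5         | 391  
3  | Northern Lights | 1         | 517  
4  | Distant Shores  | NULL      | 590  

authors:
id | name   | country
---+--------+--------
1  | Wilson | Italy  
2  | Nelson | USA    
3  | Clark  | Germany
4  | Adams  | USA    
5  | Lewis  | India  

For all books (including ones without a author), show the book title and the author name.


LEFT JOIN keeps every row from books (the left table); where author_id has no match in authors, the author columns become NULL. Walk through each book:
  - book 1 (River Crossing): author_id=NULL, no match -> kept with NULL
  - book 2 (The Last Train): author_id=5 -> matches Lewis
  - book 3 (Northern Lights): author_id=1 -> matches Wilson
  - book 4 (Distant Shores): author_id=NULL, no match -> kept with NULL
All 4 rows appear; 2 have NULL author.

SQL:
SELECT a.title, b.name AS author
FROM books a
LEFT JOIN authors b ON a.author_id = b.id

Result:
title           | author
----------------+-------
River Crossing  | NULL  
The Last Train  | Lewis 
Northern Lights | Wilson
Distant Shores  | NULL  


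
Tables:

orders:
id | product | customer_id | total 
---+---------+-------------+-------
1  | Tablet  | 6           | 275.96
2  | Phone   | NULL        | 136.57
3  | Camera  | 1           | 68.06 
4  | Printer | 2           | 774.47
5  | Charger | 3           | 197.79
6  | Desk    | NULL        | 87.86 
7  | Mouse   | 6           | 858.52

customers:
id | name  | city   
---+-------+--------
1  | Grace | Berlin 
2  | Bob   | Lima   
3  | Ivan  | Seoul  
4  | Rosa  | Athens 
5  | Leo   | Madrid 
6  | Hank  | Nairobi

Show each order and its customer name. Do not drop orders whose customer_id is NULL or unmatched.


LEFT JOIN keeps every row from orders (the left table); where customer_id has no match in customers, the customer columns become NULL. Walk through each order:
  - order 1 (Tablet): customer_id=6 -> matches Hank
  - order 2 (Phone): customer_id=NULL, no match -> kept with NULL
  - order 3 (Camera): customer_id=1 -> matches Grace
  - order 4 (Printer): customer_id=2 -> matches Bob
  - order 5 (Charger): customer_id=3 -> matches Ivan
  - order 6 (Desk): customer_id=NULL, no match -> kept with NULL
  - order 7 (Mouse): customer_id=6 -> matches Hank
All 7 rows appear; 2 have NULL customer.

SQL:
SELECT a.product, b.name AS customer
FROM orders a
LEFT JOIN customers b ON a.customer_id = b.id

Result:
product | customer
--------+---------
Tablet  | Hank    
Phone   | NULL    
Camera  | Grace   
Printer | Bob     
Charger | Ivan    
Desk    | NULL    
Mouse   | Hank    


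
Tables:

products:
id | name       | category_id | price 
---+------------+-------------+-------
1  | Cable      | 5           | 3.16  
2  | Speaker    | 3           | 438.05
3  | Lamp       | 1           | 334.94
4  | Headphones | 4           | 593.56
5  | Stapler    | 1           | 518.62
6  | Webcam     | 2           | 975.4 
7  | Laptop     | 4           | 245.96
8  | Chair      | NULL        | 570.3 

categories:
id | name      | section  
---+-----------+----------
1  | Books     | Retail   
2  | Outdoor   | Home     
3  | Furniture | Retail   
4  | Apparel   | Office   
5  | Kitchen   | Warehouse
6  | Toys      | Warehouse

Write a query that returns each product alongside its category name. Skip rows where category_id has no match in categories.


INNER JOIN keeps only products rows whose category_id matches an id in categories. Walk through each product:
  - product 1 (Cable): category_id=5 -> matches Kitchen
  - product 2 (Speaker): category_id=3 -> matches Furniture
  - product 3 (Lamp): category_id=1 -> matches Books
  - product 4 (Headphones): category_id=4 -> matches Apparel
  - product 5 (Stapler): category_id=1 -> matches Books
  - product 6 (Webcam): category_id=2 -> matches Outdoor
  - product 7 (Laptop): category_id=4 -> matches Apparel
  - product 8 (Chair): category_id=NULL, no match -> dropped
So 1 of 8 rows is dropped.

SQL:
SELECT a.name, b.name AS category
FROM products a
INNER JOIN categories b ON a.category_id = b.id

Result:
name       | category 
-----------+----------
Cable      | Kitchen  
Speaker    | Furniture
Lamp       | Books    
Headphones | Apparel  
Stapler    | Books    
Webcam     | Outdoor  
Laptop     | Apparel  


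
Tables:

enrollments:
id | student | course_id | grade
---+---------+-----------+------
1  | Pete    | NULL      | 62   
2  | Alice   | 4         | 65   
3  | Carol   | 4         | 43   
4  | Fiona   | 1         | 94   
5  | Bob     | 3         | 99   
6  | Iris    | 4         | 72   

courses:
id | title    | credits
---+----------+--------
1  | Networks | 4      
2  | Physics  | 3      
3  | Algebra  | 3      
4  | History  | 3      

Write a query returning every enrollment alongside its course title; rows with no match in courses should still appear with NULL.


LEFT JOIN keeps every row from enrollments (the left table); where course_id has no match in courses, the course columns become NULL. Walk through each enrollment:
  - enrollment 1 (Pete): course_id=NULL, no match -> kept with NULL
  - enrollment 2 (Alice): course_id=4 -> matches History
  - enrollment 3 (Carol): course_id=4 -> matches History
  - enrollment 4 (Fiona): course_id=1 -> matches Networks
  - enrollment 5 (Bob): course_id=3 -> matches Algebra
  - enrollment 6 (Iris): course_id=4 -> matches History
All 6 rows appear; 1 has NULL course.

SQL:
SELECT a.student, b.title AS course
FROM enrollments a
LEFT JOIN courses b ON a.course_id = b.id

Result:
student | course  
--------+---------
Pete    | NULL    
Alice   | History 
Carol   | History 
Fiona   | Networks
Bob     | Algebra 
Iris    | History 


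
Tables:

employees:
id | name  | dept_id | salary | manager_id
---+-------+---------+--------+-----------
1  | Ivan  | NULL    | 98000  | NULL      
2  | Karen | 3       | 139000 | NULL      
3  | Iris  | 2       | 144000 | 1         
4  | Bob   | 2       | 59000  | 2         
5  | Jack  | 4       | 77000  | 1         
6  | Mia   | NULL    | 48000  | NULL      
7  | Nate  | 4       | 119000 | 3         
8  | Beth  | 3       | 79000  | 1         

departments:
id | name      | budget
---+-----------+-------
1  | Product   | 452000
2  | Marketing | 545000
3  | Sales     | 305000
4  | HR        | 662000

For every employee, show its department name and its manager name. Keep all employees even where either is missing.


Two LEFT JOINs from the same base table employees: one to departments via dept_id, one to employees itself via manager_id. Both are LEFT so every employee is preserved.
Match against departments:
  - employee 1 (Ivan): dept_id=NULL, no match -> kept with NULL
  - employee 2 (Karen): dept_id=3 -> matches Sales
  - employee 3 (Iris): dept_id=2 -> matches Marketing
  - employee 4 (Bob): dept_id=2 -> matches Marketing
  - employee 5 (Jack): dept_id=4 -> matches HR
  - employee 6 (Mia): dept_id=NULL, no match -> kept with NULL
  - employee 7 (Nate): dept_id=4 -> matches HR
  - employee 8 (Beth): dept_id=3 -> matches Sales
Match against employees (self):
  - employee 1 (Ivan): manager_id=NULL -> NULL
  - employee 2 (Karen): manager_id=NULL -> NULL
  - employee 3 (Iris): manager_id=1 -> Ivan
  - employee 4 (Bob): manager_id=2 -> Karen
  - employee 5 (Jack): manager_id=1 -> Ivan
  - employee 6 (Mia): manager_id=NULL -> NULL
  - employee 7 (Nate): manager_id=3 -> Iris
  - employee 8 (Beth): manager_id=1 -> Ivan

SQL:
SELECT a.name, b.name AS department, c.name AS manager
FROM employees a
LEFT JOIN departments b ON a.dept_id = b.id
LEFT JOIN employees c ON a.manager_id = c.id

Result:
name  | department | manager
------+------------+--------
Ivan  | NULL       | NULL   
Karen | Sales      | NULL   
Iris  | Marketing  | Ivan   
Bob   | Marketing  | Karen  
Jack  | HR         | Ivan   
Mia   | NULL       | NULL   
Nate  | HR         | Iris   
Beth  | Sales      | Ivan   


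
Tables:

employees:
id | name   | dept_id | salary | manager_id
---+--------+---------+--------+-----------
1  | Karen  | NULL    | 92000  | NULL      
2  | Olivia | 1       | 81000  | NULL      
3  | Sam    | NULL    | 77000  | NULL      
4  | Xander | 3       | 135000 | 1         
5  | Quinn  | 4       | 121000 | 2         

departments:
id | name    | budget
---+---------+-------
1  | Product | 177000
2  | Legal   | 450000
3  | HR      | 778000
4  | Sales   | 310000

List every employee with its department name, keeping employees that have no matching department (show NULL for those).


LEFT JOIN keeps every row from employees (the left table); where dept_id has no match in departments, the department columns become NULL. Walk through each employee:
  - employee 1 (Karen): dept_id=NULL, no match -> kept with NULL
  - employee 2 (Olivia): dept_id=1 -> matches Product
  - employee 3 (Sam): dept_id=NULL, no match -> kept with NULL
  - employee 4 (Xander): dept_id=3 -> matches HR
  - employee 5 (Quinn): dept_id=4 -> matches Sales
All 5 rows appear; 2 have NULL department.

SQL:
SELECT a.name, b.name AS department
FROM employees a
LEFT JOIN departments b ON a.dept_id = b.id

Result:
name   | department
-------+-----------
Karen  | NULL      
Olivia | Product   
Sam    | NULL      
Xander | HR        
Quinn  | Sales     


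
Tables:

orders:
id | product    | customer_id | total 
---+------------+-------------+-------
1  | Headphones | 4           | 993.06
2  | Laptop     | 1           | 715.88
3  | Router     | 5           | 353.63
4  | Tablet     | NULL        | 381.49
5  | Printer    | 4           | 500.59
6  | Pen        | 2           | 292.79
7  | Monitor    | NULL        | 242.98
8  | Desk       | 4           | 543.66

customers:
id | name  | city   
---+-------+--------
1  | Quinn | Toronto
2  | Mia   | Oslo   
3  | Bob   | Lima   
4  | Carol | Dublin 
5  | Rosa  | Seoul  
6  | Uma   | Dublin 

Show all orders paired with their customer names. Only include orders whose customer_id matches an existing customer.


INNER JOIN keeps only orders rows whose customer_id matches an id in customers. Walk through each order:
  - order 1 (Headphones): customer_id=4 -> matches Carol
  - order 2 (Laptop): customer_id=1 -> matches Quinn
  - order 3 (Router): customer_id=5 -> matches Rosa
  - order 4 (Tablet): customer_id=NULL, no match -> dropped
  - order 5 (Printer): customer_id=4 -> matches Carol
  - order 6 (Pen): customer_id=2 -> matches Mia
  - order 7 (Monitor): customer_id=NULL, no match -> dropped
  - order 8 (Desk): customer_id=4 -> matches Carol
So 2 of 8 rows are dropped.

SQL:
SELECT a.product, b.name AS customer
FROM orders a
INNER JOIN customers b ON a.customer_id = b.id

Result:
product    | customer
-----------+---------
Headphones | Carol   
Laptop     | Quinn   
Router     | Rosa    
Printer    | Carol   
Pen        | Mia     
Desk       | Carol   


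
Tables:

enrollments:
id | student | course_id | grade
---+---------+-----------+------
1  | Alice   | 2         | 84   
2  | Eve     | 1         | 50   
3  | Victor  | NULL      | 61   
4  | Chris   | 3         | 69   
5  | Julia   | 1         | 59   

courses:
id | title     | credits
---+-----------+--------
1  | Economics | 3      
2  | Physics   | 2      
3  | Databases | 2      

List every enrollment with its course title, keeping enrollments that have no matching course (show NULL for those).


LEFT JOIN keeps every row from enrollments (the left table); where course_id has no match in courses, the course columns become NULL. Walk through each enrollment:
  - enrollment 1 (Alice): course_id=2 -> matches Physics
  - enrollment 2 (Eve): course_id=1 -> matches Economics
  - enrollment 3 (Victor): course_id=NULL, no match -> kept with NULL
  - enrollment 4 (Chris): course_id=3 -> matches Databases
  - enrollment 5 (Julia): course_id=1 -> matches Economics
All 5 rows appear; 1 has NULL course.

SQL:
SELECT a.student, b.title AS course
FROM enrollments a
LEFT JOIN courses b ON a.course_id = b.id

Result:
student | course   
--------+----------
Alice   | Physics  
Eve     | Economics
Victor  | NULL     
Chris   | Databases
Julia   | Economics
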